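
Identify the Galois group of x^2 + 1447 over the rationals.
Gal(K/Q) = Z/2Z (cyclic of order 2)

x^2 + 1447 is irreducible over Q since -1447 is not a rational square. The splitting field Q(sqrt(-1447)) has degree 2 over Q, and its unique nontrivial automorphism is sqrt(-1447) ↦ -sqrt(-1447). Hence Gal(Q(sqrt(-1447))/Q) = Z/2Z.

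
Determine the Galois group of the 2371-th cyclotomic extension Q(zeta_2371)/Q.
|Gal(Q(zeta_2371)/Q)| = phi(2371) = 2370; group ≅ (Z/2371Z)^* ≅ Z/2370Z

The n-th cyclotomic polynomial Φ_2371(x) is the minimal polynomial of zeta_2371 over Q and has degree phi(2371) = 2370. So Q(zeta_2371) is a degree-2370 Galois extension with Galois group (Z/2371Z)^*. (Z/2371Z)^* is cyclic since 2371 is an odd prime power (or 4). Hence Gal(Q(zeta_2371)/Q) ≅ Z/2370Z.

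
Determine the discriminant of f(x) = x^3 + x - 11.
Δ = -3271

For a depressed cubic x^3 + p x + q the discriminant is Δ = -4 p^3 - 27 q^2 = -4*(1)^3 - 27*(-11)^2 = -4 - 3267 = -3271.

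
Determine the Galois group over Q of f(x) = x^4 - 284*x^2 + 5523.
Gal(K/Q) = V_4 (Klein four-group, Z/2Z × Z/2Z)

f factors as (x^2 - 21)(x^2 - 263), so the splitting field is K = Q(sqrt(21), sqrt(263)). The elements 21, 263, 5523 are all non-squares in Q, so sqrt(21) and sqrt(263) generate independent quadratic extensions. Thus [K:Q] = 4 and Gal(K/Q) is generated by the two order-2 automorphisms sqrt(21) ↦ -sqrt(21) and sqrt(263) ↦ -sqrt(263), giving V_4.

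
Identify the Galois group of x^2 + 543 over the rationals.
Gal(K/Q) = Z/2Z (cyclic of order 2)

x^2 + 543 is irreducible over Q since -543 is not a rational square. The splitting field Q(sqrt(-543)) has degree 2 over Q, and its unique nontrivial automorphism is sqrt(-543) ↦ -sqrt(-543). Hence Gal(Q(sqrt(-543))/Q) = Z/2Z.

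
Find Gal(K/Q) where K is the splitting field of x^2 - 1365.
Gal(K/Q) = Z/2Z (cyclic of order 2)

x^2 - 1365 is irreducible over Q since 1365 is not a rational square. The splitting field Q(sqrt(1365)) has degree 2 over Q, and its unique nontrivial automorphism is sqrt(1365) ↦ -sqrt(1365). Hence Gal(Q(sqrt(1365))/Q) = Z/2Z.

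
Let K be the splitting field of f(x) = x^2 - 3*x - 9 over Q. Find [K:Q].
[K:Q] = 2

The discriminant of x^2 + (-3)*x + (-9) is b^2 - 4c = 9 - (-36) = 45. Since 45 is not a perfect square in Q, the polynomial is irreducible over Q. Its two roots generate a degree-2 extension, so [K:Q] = 2.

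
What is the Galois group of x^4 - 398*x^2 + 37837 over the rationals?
Gal(K/Q) = V_4 (Klein four-group, Z/2Z × Z/2Z)

f factors as (x^2 - 157)(x^2 - 241), so the splitting field is K = Q(sqrt(157), sqrt(241)). The elements 157, 241, 37837 are all non-squares in Q, so sqrt(157) and sqrt(241) generate independent quadratic extensions. Thus [K:Q] = 4 and Gal(K/Q) is generated by the two order-2 automorphisms sqrt(157) ↦ -sqrt(157) and sqrt(241) ↦ -sqrt(241), giving V_4.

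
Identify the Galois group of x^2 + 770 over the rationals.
Gal(K/Q) = Z/2Z (cyclic of order 2)

x^2 + 770 is irreducible over Q since -770 is not a rational square. The splitting field Q(sqrt(-770)) has degree 2 over Q, and its unique nontrivial automorphism is sqrt(-770) ↦ -sqrt(-770). Hence Gal(Q(sqrt(-770))/Q) = Z/2Z.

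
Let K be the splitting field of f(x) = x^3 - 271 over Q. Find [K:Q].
[K:Q] = 6

x^3 - 271 has one real root r = 271^(1/3) and two complex roots r*zeta_3, r*zeta_3^2 where zeta_3 = e^(2*pi*i/3). The splitting field is Q(r, zeta_3). [Q(r):Q] = 3 and [Q(zeta_3):Q] = 2 with gcd = 1, so [Q(r, zeta_3):Q] = 3 * 2 = 6.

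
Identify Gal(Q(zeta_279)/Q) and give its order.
|Gal(Q(zeta_279)/Q)| = phi(279) = 180; group ≅ (Z/279Z)^* ≅ Z/6Z × Z/30Z

The n-th cyclotomic polynomial Φ_279(x) is the minimal polynomial of zeta_279 over Q and has degree phi(279) = 180. So Q(zeta_279) is a degree-180 Galois extension with Galois group (Z/279Z)^*. By CRT, (Z/279Z)^* ≅ (Z/9Z)^* × (Z/31Z)^*. Each prime-power unit group is (Z/9Z)^* ≅ Z/6Z; (Z/31Z)^* ≅ Z/30Z. Hence Gal(Q(zeta_279)/Q) ≅ Z/6Z × Z/30Z.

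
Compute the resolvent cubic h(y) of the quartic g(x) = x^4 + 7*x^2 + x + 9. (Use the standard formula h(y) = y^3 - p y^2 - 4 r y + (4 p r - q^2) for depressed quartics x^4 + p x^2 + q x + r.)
h(y) = y^3 - 7*y^2 - 36*y + 251

Identify coefficients: p = 7, q = 1, r = 9.
Plug into h(y) = y^3 - p y^2 - 4 r y + (4 p r - q^2):
  h(y) = y^3 - (7) y^2 - 4*(9) y + (4*(7)*(9) - (1)^2)
       = y^3 + (-7) y^2 + (-36) y + (251).
Simplifying: h(y) = y^3 - 7*y^2 - 36*y + 251.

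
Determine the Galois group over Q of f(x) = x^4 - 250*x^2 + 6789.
Gal(K/Q) = V_4 (Klein four-group, Z/2Z × Z/2Z)

f factors as (x^2 - 31)(x^2 - 219), so the splitting field is K = Q(sqrt(31), sqrt(219)). The elements 31, 219, 6789 are all non-squares in Q, so sqrt(31) and sqrt(219) generate independent quadratic extensions. Thus [K:Q] = 4 and Gal(K/Q) is generated by the two order-2 automorphisms sqrt(31) ↦ -sqrt(31) and sqrt(219) ↦ -sqrt(219), giving V_4.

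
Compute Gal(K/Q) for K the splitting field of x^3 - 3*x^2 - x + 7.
Gal(K/Q) = S_3 (symmetric group of order 6)

Compute the discriminant of x^3 + (-3)*x^2 + (-1)*x + (7): Δ = -176. Since Δ is not a rational square, the Galois group is not contained in A_3; it must be the full S_3 (irreducibility of the cubic rules out anything smaller).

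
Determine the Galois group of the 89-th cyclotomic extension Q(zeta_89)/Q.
|Gal(Q(zeta_89)/Q)| = phi(89) = 88; group ≅ (Z/89Z)^* ≅ Z/88Z

The n-th cyclotomic polynomial Φ_89(x) is the minimal polynomial of zeta_89 over Q and has degree phi(89) = 88. So Q(zeta_89) is a degree-88 Galois extension with Galois group (Z/89Z)^*. (Z/89Z)^* is cyclic since 89 is an odd prime power (or 4). Hence Gal(Q(zeta_89)/Q) ≅ Z/88Z.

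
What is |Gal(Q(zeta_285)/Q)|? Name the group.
|Gal(Q(zeta_285)/Q)| = phi(285) = 144; group ≅ (Z/285Z)^* ≅ Z/2Z × Z/4Z × Z/18Z

The n-th cyclotomic polynomial Φ_285(x) is the minimal polynomial of zeta_285 over Q and has degree phi(285) = 144. So Q(zeta_285) is a degree-144 Galois extension with Galois group (Z/285Z)^*. By CRT, (Z/285Z)^* ≅ (Z/3Z)^* × (Z/5Z)^* × (Z/19Z)^*. Each prime-power unit group is (Z/3Z)^* ≅ Z/2Z; (Z/5Z)^* ≅ Z/4Z; (Z/19Z)^* ≅ Z/18Z. Hence Gal(Q(zeta_285)/Q) ≅ Z/2Z × Z/4Z × Z/18Z.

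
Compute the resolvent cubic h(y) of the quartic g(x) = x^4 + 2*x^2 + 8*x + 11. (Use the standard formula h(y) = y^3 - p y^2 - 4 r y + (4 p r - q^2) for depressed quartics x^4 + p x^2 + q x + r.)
h(y) = y^3 - 2*y^2 - 44*y + 24

Identify coefficients: p = 2, q = 8, r = 11.
Plug into h(y) = y^3 - p y^2 - 4 r y + (4 p r - q^2):
  h(y) = y^3 - (2) y^2 - 4*(11) y + (4*(2)*(11) - (8)^2)
       = y^3 + (-2) y^2 + (-44) y + (24).
Simplifying: h(y) = y^3 - 2*y^2 - 44*y + 24.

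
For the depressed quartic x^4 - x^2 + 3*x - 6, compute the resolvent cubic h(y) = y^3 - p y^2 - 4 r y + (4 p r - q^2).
h(y) = y^3 + y^2 + 24*y + 15

Identify coefficients: p = -1, q = 3, r = -6.
Plug into h(y) = y^3 - p y^2 - 4 r y + (4 p r - q^2):
  h(y) = y^3 - (-1) y^2 - 4*(-6) y + (4*(-1)*(-6) - (3)^2)
       = y^3 + (1) y^2 + (24) y + (15).
Simplifying: h(y) = y^3 + y^2 + 24*y + 15.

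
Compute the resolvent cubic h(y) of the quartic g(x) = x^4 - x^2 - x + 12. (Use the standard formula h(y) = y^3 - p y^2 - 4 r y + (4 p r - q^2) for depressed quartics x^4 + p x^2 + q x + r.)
h(y) = y^3 + y^2 - 48*y - 49

Identify coefficients: p = -1, q = -1, r = 12.
Plug into h(y) = y^3 - p y^2 - 4 r y + (4 p r - q^2):
  h(y) = y^3 - (-1) y^2 - 4*(12) y + (4*(-1)*(12) - (-1)^2)
       = y^3 + (1) y^2 + (-48) y + (-49).
Simplifying: h(y) = y^3 + y^2 - 48*y - 49.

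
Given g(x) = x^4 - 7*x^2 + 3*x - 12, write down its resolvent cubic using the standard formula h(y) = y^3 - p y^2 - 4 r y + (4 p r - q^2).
h(y) = y^3 + 7*y^2 + 48*y + 327

Identify coefficients: p = -7, q = 3, r = -12.
Plug into h(y) = y^3 - p y^2 - 4 r y + (4 p r - q^2):
  h(y) = y^3 - (-7) y^2 - 4*(-12) y + (4*(-7)*(-12) - (3)^2)
       = y^3 + (7) y^2 + (48) y + (327).
Simplifying: h(y) = y^3 + 7*y^2 + 48*y + 327.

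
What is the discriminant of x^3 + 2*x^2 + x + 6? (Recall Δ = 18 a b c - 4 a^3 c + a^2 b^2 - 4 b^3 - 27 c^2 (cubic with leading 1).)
Δ = -948

For x^3 + a x^2 + b x + c the discriminant is Δ = 18 a b c - 4 a^3 c + a^2 b^2 - 4 b^3 - 27 c^2.
Plug a = 2, b = 1, c = 6:
  18*(2)*(1)*(6) - 4*(2)^3*(6) + (2)^2*(1)^2 - 4*(1)^3 - 27*(6)^2
  = 216 + (-192) + 4 + (-4) + (-972)
  = -948.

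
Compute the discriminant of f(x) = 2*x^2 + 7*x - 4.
Δ = 81

For a quadratic a x^2 + b x + c the discriminant is Δ = b^2 - 4ac = (7)^2 - 4*(2)*(-4) = 49 - (-32) = 81.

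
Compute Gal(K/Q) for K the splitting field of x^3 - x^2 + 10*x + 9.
Gal(K/Q) = S_3 (symmetric group of order 6)

Compute the discriminant of x^3 + (-1)*x^2 + (10)*x + (9): Δ = -7671. Since Δ is not a rational square, the Galois group is not contained in A_3; it must be the full S_3 (irreducibility of the cubic rules out anything smaller).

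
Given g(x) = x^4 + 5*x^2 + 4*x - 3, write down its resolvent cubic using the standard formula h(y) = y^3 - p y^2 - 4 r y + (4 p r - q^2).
h(y) = y^3 - 5*y^2 + 12*y - 76

Identify coefficients: p = 5, q = 4, r = -3.
Plug into h(y) = y^3 - p y^2 - 4 r y + (4 p r - q^2):
  h(y) = y^3 - (5) y^2 - 4*(-3) y + (4*(5)*(-3) - (4)^2)
       = y^3 + (-5) y^2 + (12) y + (-76).
Simplifying: h(y) = y^3 - 5*y^2 + 12*y - 76.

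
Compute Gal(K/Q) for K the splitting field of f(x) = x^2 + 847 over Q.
Gal(K/Q) = Z/2Z (cyclic of order 2)

x^2 + 847 is irreducible over Q since -847 is not a rational square. The splitting field Q(sqrt(-847)) has degree 2 over Q, and its unique nontrivial automorphism is sqrt(-847) ↦ -sqrt(-847). Hence Gal(Q(sqrt(-847))/Q) = Z/2Z.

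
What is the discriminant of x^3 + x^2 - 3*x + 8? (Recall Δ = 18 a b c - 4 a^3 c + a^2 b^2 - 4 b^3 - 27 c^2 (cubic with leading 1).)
Δ = -2075

For x^3 + a x^2 + b x + c the discriminant is Δ = 18 a b c - 4 a^3 c + a^2 b^2 - 4 b^3 - 27 c^2.
Plug a = 1, b = -3, c = 8:
  18*(1)*(-3)*(8) - 4*(1)^3*(8) + (1)^2*(-3)^2 - 4*(-3)^3 - 27*(8)^2
  = -432 + (-32) + 9 + (108) + (-1728)
  = -2075.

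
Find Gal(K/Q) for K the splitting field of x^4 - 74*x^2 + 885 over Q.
Gal(K/Q) = V_4 (Klein four-group, Z/2Z × Z/2Z)

f factors as (x^2 - 15)(x^2 - 59), so the splitting field is K = Q(sqrt(15), sqrt(59)). The elements 15, 59, 885 are all non-squares in Q, so sqrt(15) and sqrt(59) generate independent quadratic extensions. Thus [K:Q] = 4 and Gal(K/Q) is generated by the two order-2 automorphisms sqrt(15) ↦ -sqrt(15) and sqrt(59) ↦ -sqrt(59), giving V_4.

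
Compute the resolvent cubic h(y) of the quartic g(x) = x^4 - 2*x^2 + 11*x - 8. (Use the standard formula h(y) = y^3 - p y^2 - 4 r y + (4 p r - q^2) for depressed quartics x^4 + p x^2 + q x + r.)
h(y) = y^3 + 2*y^2 + 32*y - 57

Identify coefficients: p = -2, q = 11, r = -8.
Plug into h(y) = y^3 - p y^2 - 4 r y + (4 p r - q^2):
  h(y) = y^3 - (-2) y^2 - 4*(-8) y + (4*(-2)*(-8) - (11)^2)
       = y^3 + (2) y^2 + (32) y + (-57).
Simplifying: h(y) = y^3 + 2*y^2 + 32*y - 57.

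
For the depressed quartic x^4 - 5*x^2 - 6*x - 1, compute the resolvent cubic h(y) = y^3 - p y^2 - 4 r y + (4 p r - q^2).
h(y) = y^3 + 5*y^2 + 4*y - 16

Identify coefficients: p = -5, q = -6, r = -1.
Plug into h(y) = y^3 - p y^2 - 4 r y + (4 p r - q^2):
  h(y) = y^3 - (-5) y^2 - 4*(-1) y + (4*(-5)*(-1) - (-6)^2)
       = y^3 + (5) y^2 + (4) y + (-16).
Simplifying: h(y) = y^3 + 5*y^2 + 4*y - 16.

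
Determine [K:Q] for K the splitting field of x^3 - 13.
[K:Q] = 6

x^3 - 13 has one real root r = 13^(1/3) and two complex roots r*zeta_3, r*zeta_3^2 where zeta_3 = e^(2*pi*i/3). The splitting field is Q(r, zeta_3). [Q(r):Q] = 3 and [Q(zeta_3):Q] = 2 with gcd = 1, so [Q(r, zeta_3):Q] = 3 * 2 = 6.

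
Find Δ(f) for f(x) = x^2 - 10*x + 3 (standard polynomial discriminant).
Δ = 88

For a quadratic a x^2 + b x + c the discriminant is Δ = b^2 - 4ac = (-10)^2 - 4*(1)*(3) = 100 - (12) = 88.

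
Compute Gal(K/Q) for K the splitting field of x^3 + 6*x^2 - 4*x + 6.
Gal(K/Q) = S_3 (symmetric group of order 6)

Compute the discriminant of x^3 + (6)*x^2 + (-4)*x + (6): Δ = -7916. Since Δ is not a rational square, the Galois group is not contained in A_3; it must be the full S_3 (irreducibility of the cubic rules out anything smaller).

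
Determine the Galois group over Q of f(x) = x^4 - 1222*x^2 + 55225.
Gal(K/Q) = Z/2Z (cyclic of order 2)

f factors as (x^2 - 47)(x^2 - 1175), so the splitting field is K = Q(sqrt(47), sqrt(1175)). The squarefree part of 47 is 47 and the squarefree part of 1175 is also 47, so sqrt(47) and sqrt(1175) are both rational multiples of sqrt(47). Hence Q(sqrt(47)) = Q(sqrt(1175)) = Q(sqrt(47)), and the splitting field collapses to a single degree-2 extension with Galois group Z/2Z.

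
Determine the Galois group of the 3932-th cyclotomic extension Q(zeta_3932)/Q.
|Gal(Q(zeta_3932)/Q)| = phi(3932) = 1964; group ≅ (Z/3932Z)^* ≅ Z/2Z × Z/982Z

The n-th cyclotomic polynomial Φ_3932(x) is the minimal polynomial of zeta_3932 over Q and has degree phi(3932) = 1964. So Q(zeta_3932) is a degree-1964 Galois extension with Galois group (Z/3932Z)^*. By CRT, (Z/3932Z)^* ≅ (Z/4Z)^* × (Z/983Z)^*. Each prime-power unit group is (Z/4Z)^* ≅ Z/2Z; (Z/983Z)^* ≅ Z/982Z. Hence Gal(Q(zeta_3932)/Q) ≅ Z/2Z × Z/982Z.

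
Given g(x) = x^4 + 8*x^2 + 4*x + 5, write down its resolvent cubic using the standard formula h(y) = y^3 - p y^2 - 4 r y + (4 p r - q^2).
h(y) = y^3 - 8*y^2 - 20*y + 144

Identify coefficients: p = 8, q = 4, r = 5.
Plug into h(y) = y^3 - p y^2 - 4 r y + (4 p r - q^2):
  h(y) = y^3 - (8) y^2 - 4*(5) y + (4*(8)*(5) - (4)^2)
       = y^3 + (-8) y^2 + (-20) y + (144).
Simplifying: h(y) = y^3 - 8*y^2 - 20*y + 144.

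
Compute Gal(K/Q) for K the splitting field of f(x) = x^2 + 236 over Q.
Gal(K/Q) = Z/2Z (cyclic of order 2)

x^2 + 236 is irreducible over Q since -236 is not a rational square. The splitting field Q(sqrt(-236)) has degree 2 over Q, and its unique nontrivial automorphism is sqrt(-236) ↦ -sqrt(-236). Hence Gal(Q(sqrt(-236))/Q) = Z/2Z.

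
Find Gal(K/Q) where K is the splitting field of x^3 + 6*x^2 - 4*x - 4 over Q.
Gal(K/Q) = S_3 (symmetric group of order 6)

Compute the discriminant of x^3 + (6)*x^2 + (-4)*x + (-4): Δ = 5584. Since Δ is not a rational square, the Galois group is not contained in A_3; it must be the full S_3 (irreducibility of the cubic rules out anything smaller).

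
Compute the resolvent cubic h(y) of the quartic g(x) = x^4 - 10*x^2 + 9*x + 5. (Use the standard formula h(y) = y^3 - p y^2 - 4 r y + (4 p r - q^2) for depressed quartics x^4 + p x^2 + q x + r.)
h(y) = y^3 + 10*y^2 - 20*y - 281

Identify coefficients: p = -10, q = 9, r = 5.
Plug into h(y) = y^3 - p y^2 - 4 r y + (4 p r - q^2):
  h(y) = y^3 - (-10) y^2 - 4*(5) y + (4*(-10)*(5) - (9)^2)
       = y^3 + (10) y^2 + (-20) y + (-281).
Simplifying: h(y) = y^3 + 10*y^2 - 20*y - 281.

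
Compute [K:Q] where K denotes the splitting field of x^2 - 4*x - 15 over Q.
[K:Q] = 2

The discriminant of x^2 + (-4)*x + (-15) is b^2 - 4c = 16 - (-60) = 76. Since 76 is not a perfect square in Q, the polynomial is irreducible over Q. Its two roots generate a degree-2 extension, so [K:Q] = 2.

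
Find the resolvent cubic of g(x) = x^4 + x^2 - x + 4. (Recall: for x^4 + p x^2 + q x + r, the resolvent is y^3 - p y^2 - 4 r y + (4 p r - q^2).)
h(y) = y^3 - y^2 - 16*y + 15

Identify coefficients: p = 1, q = -1, r = 4.
Plug into h(y) = y^3 - p y^2 - 4 r y + (4 p r - q^2):
  h(y) = y^3 - (1) y^2 - 4*(4) y + (4*(1)*(4) - (-1)^2)
       = y^3 + (-1) y^2 + (-16) y + (15).
Simplifying: h(y) = y^3 - y^2 - 16*y + 15.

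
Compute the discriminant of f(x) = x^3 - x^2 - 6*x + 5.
Δ = 785

For x^3 + a x^2 + b x + c the discriminant is Δ = 18 a b c - 4 a^3 c + a^2 b^2 - 4 b^3 - 27 c^2.
Plug a = -1, b = -6, c = 5:
  18*(-1)*(-6)*(5) - 4*(-1)^3*(5) + (-1)^2*(-6)^2 - 4*(-6)^3 - 27*(5)^2
  = 540 + (20) + 36 + (864) + (-675)
  = 785.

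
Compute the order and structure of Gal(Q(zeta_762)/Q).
|Gal(Q(zeta_762)/Q)| = phi(762) = 252; group ≅ (Z/762Z)^* ≅ Z/2Z × Z/126Z

The n-th cyclotomic polynomial Φ_762(x) is the minimal polynomial of zeta_762 over Q and has degree phi(762) = 252. So Q(zeta_762) is a degree-252 Galois extension with Galois group (Z/762Z)^*. By CRT, (Z/762Z)^* ≅ (Z/2Z)^* × (Z/3Z)^* × (Z/127Z)^*. Each prime-power unit group is (Z/2Z)^* ≅ trivial group (order 1); (Z/3Z)^* ≅ Z/2Z; (Z/127Z)^* ≅ Z/126Z. Hence Gal(Q(zeta_762)/Q) ≅ Z/2Z × Z/126Z.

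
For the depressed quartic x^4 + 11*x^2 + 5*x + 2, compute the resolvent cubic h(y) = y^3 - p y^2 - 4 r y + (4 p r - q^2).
h(y) = y^3 - 11*y^2 - 8*y + 63

Identify coefficients: p = 11, q = 5, r = 2.
Plug into h(y) = y^3 - p y^2 - 4 r y + (4 p r - q^2):
  h(y) = y^3 - (11) y^2 - 4*(2) y + (4*(11)*(2) - (5)^2)
       = y^3 + (-11) y^2 + (-8) y + (63).
Simplifying: h(y) = y^3 - 11*y^2 - 8*y + 63.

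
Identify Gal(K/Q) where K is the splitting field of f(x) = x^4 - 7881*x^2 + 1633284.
Gal(K/Q) = Z/2Z (cyclic of order 2)

f factors as (x^2 - 7668)(x^2 - 213), so the splitting field is K = Q(sqrt(7668), sqrt(213)). The squarefree part of 7668 is 213 and the squarefree part of 213 is also 213, so sqrt(7668) and sqrt(213) are both rational multiples of sqrt(213). Hence Q(sqrt(7668)) = Q(sqrt(213)) = Q(sqrt(213)), and the splitting field collapses to a single degree-2 extension with Galois group Z/2Z.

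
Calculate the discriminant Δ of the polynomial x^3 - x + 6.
Δ = -968

For a depressed cubic x^3 + p x + q the discriminant is Δ = -4 p^3 - 27 q^2 = -4*(-1)^3 - 27*(6)^2 = 4 - 972 = -968.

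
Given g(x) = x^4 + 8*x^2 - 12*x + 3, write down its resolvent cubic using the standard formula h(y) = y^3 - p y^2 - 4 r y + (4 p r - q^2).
h(y) = y^3 - 8*y^2 - 12*y - 48

Identify coefficients: p = 8, q = -12, r = 3.
Plug into h(y) = y^3 - p y^2 - 4 r y + (4 p r - q^2):
  h(y) = y^3 - (8) y^2 - 4*(3) y + (4*(8)*(3) - (-12)^2)
       = y^3 + (-8) y^2 + (-12) y + (-48).
Simplifying: h(y) = y^3 - 8*y^2 - 12*y - 48.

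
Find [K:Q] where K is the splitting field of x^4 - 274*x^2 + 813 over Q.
[K:Q] = 4

f factors as (x^2 - 271)(x^2 - 3); the splitting field is K = Q(sqrt(271), sqrt(3)). Since 271, 3, and 813 are all non-squares in Q, the three subfields Q(sqrt(271)), Q(sqrt(3)), Q(sqrt(813)) are distinct degree-2 extensions, so [K:Q] = 4 (Klein four Galois group).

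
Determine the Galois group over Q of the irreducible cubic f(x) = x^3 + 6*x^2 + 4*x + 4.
Gal(K/Q) = S_3 (symmetric group of order 6)

Compute the discriminant of x^3 + (6)*x^2 + (4)*x + (4): Δ = -1840. Since Δ is not a rational square, the Galois group is not contained in A_3; it must be the full S_3 (irreducibility of the cubic rules out anything smaller).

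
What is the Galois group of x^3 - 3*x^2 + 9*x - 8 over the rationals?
Gal(K/Q) = S_3 (symmetric group of order 6)

Compute the discriminant of x^3 + (-3)*x^2 + (9)*x + (-8): Δ = -891. Since Δ is not a rational square, the Galois group is not contained in A_3; it must be the full S_3 (irreducibility of the cubic rules out anything smaller).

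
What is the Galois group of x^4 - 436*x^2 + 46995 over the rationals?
Gal(K/Q) = V_4 (Klein four-group, Z/2Z × Z/2Z)

f factors as (x^2 - 241)(x^2 - 195), so the splitting field is K = Q(sqrt(241), sqrt(195)). The elements 241, 195, 46995 are all non-squares in Q, so sqrt(241) and sqrt(195) generate independent quadratic extensions. Thus [K:Q] = 4 and Gal(K/Q) is generated by the two order-2 automorphisms sqrt(241) ↦ -sqrt(241) and sqrt(195) ↦ -sqrt(195), giving V_4.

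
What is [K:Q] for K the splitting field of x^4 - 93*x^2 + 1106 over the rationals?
[K:Q] = 4

f factors as (x^2 - 79)(x^2 - 14); the splitting field is K = Q(sqrt(79), sqrt(14)). Since 79, 14, and 1106 are all non-squares in Q, the three subfields Q(sqrt(79)), Q(sqrt(14)), Q(sqrt(1106)) are distinct degree-2 extensions, so [K:Q] = 4 (Klein four Galois group).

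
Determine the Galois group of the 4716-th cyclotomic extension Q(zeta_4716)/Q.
|Gal(Q(zeta_4716)/Q)| = phi(4716) = 1560; group ≅ (Z/4716Z)^* ≅ Z/2Z × Z/6Z × Z/130Z

The n-th cyclotomic polynomial Φ_4716(x) is the minimal polynomial of zeta_4716 over Q and has degree phi(4716) = 1560. So Q(zeta_4716) is a degree-1560 Galois extension with Galois group (Z/4716Z)^*. By CRT, (Z/4716Z)^* ≅ (Z/4Z)^* × (Z/9Z)^* × (Z/131Z)^*. Each prime-power unit group is (Z/4Z)^* ≅ Z/2Z; (Z/9Z)^* ≅ Z/6Z; (Z/131Z)^* ≅ Z/130Z. Hence Gal(Q(zeta_4716)/Q) ≅ Z/2Z × Z/6Z × Z/130Z.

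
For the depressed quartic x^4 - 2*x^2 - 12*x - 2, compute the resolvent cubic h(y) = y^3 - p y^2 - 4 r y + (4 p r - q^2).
h(y) = y^3 + 2*y^2 + 8*y - 128

Identify coefficients: p = -2, q = -12, r = -2.
Plug into h(y) = y^3 - p y^2 - 4 r y + (4 p r - q^2):
  h(y) = y^3 - (-2) y^2 - 4*(-2) y + (4*(-2)*(-2) - (-12)^2)
       = y^3 + (2) y^2 + (8) y + (-128).
Simplifying: h(y) = y^3 + 2*y^2 + 8*y - 128.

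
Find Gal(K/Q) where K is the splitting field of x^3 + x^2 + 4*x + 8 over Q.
Gal(K/Q) = S_3 (symmetric group of order 6)

Compute the discriminant of x^3 + (1)*x^2 + (4)*x + (8): Δ = -1424. Since Δ is not a rational square, the Galois group is not contained in A_3; it must be the full S_3 (irreducibility of the cubic rules out anything smaller).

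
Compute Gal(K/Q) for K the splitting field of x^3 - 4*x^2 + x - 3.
Gal(K/Q) = S_3 (symmetric group of order 6)

Compute the discriminant of x^3 + (-4)*x^2 + (1)*x + (-3): Δ = -783. Since Δ is not a rational square, the Galois group is not contained in A_3; it must be the full S_3 (irreducibility of the cubic rules out anything smaller).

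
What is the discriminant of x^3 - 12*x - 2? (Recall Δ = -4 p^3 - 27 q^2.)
Δ = 6804

For a depressed cubic x^3 + p x + q the discriminant is Δ = -4 p^3 - 27 q^2 = -4*(-12)^3 - 27*(-2)^2 = 6912 - 108 = 6804.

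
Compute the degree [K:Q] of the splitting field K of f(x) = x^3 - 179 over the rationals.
[K:Q] = 6

x^3 - 179 has one real root r = 179^(1/3) and two complex roots r*zeta_3, r*zeta_3^2 where zeta_3 = e^(2*pi*i/3). The splitting field is Q(r, zeta_3). [Q(r):Q] = 3 and [Q(zeta_3):Q] = 2 with gcd = 1, so [Q(r, zeta_3):Q] = 3 * 2 = 6.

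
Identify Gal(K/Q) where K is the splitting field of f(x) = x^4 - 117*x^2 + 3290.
Gal(K/Q) = V_4 (Klein four-group, Z/2Z × Z/2Z)

f factors as (x^2 - 47)(x^2 - 70), so the splitting field is K = Q(sqrt(47), sqrt(70)). The elements 47, 70, 3290 are all non-squares in Q, so sqrt(47) and sqrt(70) generate independent quadratic extensions. Thus [K:Q] = 4 and Gal(K/Q) is generated by the two order-2 automorphisms sqrt(47) ↦ -sqrt(47) and sqrt(70) ↦ -sqrt(70), giving V_4.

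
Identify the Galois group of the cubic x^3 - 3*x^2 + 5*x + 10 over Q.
Gal(K/Q) = S_3 (symmetric group of order 6)

Compute the discriminant of x^3 + (-3)*x^2 + (5)*x + (10): Δ = -4595. Since Δ is not a rational square, the Galois group is not contained in A_3; it must be the full S_3 (irreducibility of the cubic rules out anything smaller).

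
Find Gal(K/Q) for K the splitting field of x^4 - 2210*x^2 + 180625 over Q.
Gal(K/Q) = Z/2Z (cyclic of order 2)

f factors as (x^2 - 2125)(x^2 - 85), so the splitting field is K = Q(sqrt(2125), sqrt(85)). The squarefree part of 2125 is 85 and the squarefree part of 85 is also 85, so sqrt(2125) and sqrt(85) are both rational multiples of sqrt(85). Hence Q(sqrt(2125)) = Q(sqrt(85)) = Q(sqrt(85)), and the splitting field collapses to a single degree-2 extension with Galois group Z/2Z.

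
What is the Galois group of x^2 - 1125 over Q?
Gal(K/Q) = Z/2Z (cyclic of order 2)

x^2 - 1125 is irreducible over Q since 1125 is not a rational square. The splitting field Q(sqrt(1125)) has degree 2 over Q, and its unique nontrivial automorphism is sqrt(1125) ↦ -sqrt(1125). Hence Gal(Q(sqrt(1125))/Q) = Z/2Z.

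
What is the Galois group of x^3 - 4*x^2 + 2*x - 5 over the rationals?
Gal(K/Q) = S_3 (symmetric group of order 6)

Compute the discriminant of x^3 + (-4)*x^2 + (2)*x + (-5): Δ = -1203. Since Δ is not a rational square, the Galois group is not contained in A_3; it must be the full S_3 (irreducibility of the cubic rules out anything smaller).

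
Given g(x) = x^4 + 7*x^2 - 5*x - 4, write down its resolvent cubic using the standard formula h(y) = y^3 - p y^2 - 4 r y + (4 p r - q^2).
h(y) = y^3 - 7*y^2 + 16*y - 137

Identify coefficients: p = 7, q = -5, r = -4.
Plug into h(y) = y^3 - p y^2 - 4 r y + (4 p r - q^2):
  h(y) = y^3 - (7) y^2 - 4*(-4) y + (4*(7)*(-4) - (-5)^2)
       = y^3 + (-7) y^2 + (16) y + (-137).
Simplifying: h(y) = y^3 - 7*y^2 + 16*y - 137.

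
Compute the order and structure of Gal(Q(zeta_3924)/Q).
|Gal(Q(zeta_3924)/Q)| = phi(3924) = 1296; group ≅ (Z/3924Z)^* ≅ Z/2Z × Z/6Z × Z/108Z

The n-th cyclotomic polynomial Φ_3924(x) is the minimal polynomial of zeta_3924 over Q and has degree phi(3924) = 1296. So Q(zeta_3924) is a degree-1296 Galois extension with Galois group (Z/3924Z)^*. By CRT, (Z/3924Z)^* ≅ (Z/4Z)^* × (Z/9Z)^* × (Z/109Z)^*. Each prime-power unit group is (Z/4Z)^* ≅ Z/2Z; (Z/9Z)^* ≅ Z/6Z; (Z/109Z)^* ≅ Z/108Z. Hence Gal(Q(zeta_3924)/Q) ≅ Z/2Z × Z/6Z × Z/108Z.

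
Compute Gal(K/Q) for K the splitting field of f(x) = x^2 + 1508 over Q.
Gal(K/Q) = Z/2Z (cyclic of order 2)

x^2 + 1508 is irreducible over Q since -1508 is not a rational square. The splitting field Q(sqrt(-1508)) has degree 2 over Q, and its unique nontrivial automorphism is sqrt(-1508) ↦ -sqrt(-1508). Hence Gal(Q(sqrt(-1508))/Q) = Z/2Z.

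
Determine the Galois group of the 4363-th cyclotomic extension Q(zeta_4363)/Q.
|Gal(Q(zeta_4363)/Q)| = phi(4363) = 4362; group ≅ (Z/4363Z)^* ≅ Z/4362Z

The n-th cyclotomic polynomial Φ_4363(x) is the minimal polynomial of zeta_4363 over Q and has degree phi(4363) = 4362. So Q(zeta_4363) is a degree-4362 Galois extension with Galois group (Z/4363Z)^*. (Z/4363Z)^* is cyclic since 4363 is an odd prime power (or 4). Hence Gal(Q(zeta_4363)/Q) ≅ Z/4362Z.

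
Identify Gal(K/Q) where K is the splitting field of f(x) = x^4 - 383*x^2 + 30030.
Gal(K/Q) = V_4 (Klein four-group, Z/2Z × Z/2Z)

f factors as (x^2 - 110)(x^2 - 273), so the splitting field is K = Q(sqrt(110), sqrt(273)). The elements 110, 273, 30030 are all non-squares in Q, so sqrt(110) and sqrt(273) generate independent quadratic extensions. Thus [K:Q] = 4 and Gal(K/Q) is generated by the two order-2 automorphisms sqrt(110) ↦ -sqrt(110) and sqrt(273) ↦ -sqrt(273), giving V_4.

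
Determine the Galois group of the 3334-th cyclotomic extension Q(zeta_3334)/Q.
|Gal(Q(zeta_3334)/Q)| = phi(3334) = 1666; group ≅ (Z/3334Z)^* ≅ Z/1666Z

The n-th cyclotomic polynomial Φ_3334(x) is the minimal polynomial of zeta_3334 over Q and has degree phi(3334) = 1666. So Q(zeta_3334) is a degree-1666 Galois extension with Galois group (Z/3334Z)^*. By CRT, (Z/3334Z)^* ≅ (Z/2Z)^* × (Z/1667Z)^*. Each prime-power unit group is (Z/2Z)^* ≅ trivial group (order 1); (Z/1667Z)^* ≅ Z/1666Z. Hence Gal(Q(zeta_3334)/Q) ≅ Z/1666Z.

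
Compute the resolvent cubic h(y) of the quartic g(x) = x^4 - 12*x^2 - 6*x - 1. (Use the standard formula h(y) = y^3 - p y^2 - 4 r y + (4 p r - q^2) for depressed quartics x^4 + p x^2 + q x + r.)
h(y) = y^3 + 12*y^2 + 4*y + 12

Identify coefficients: p = -12, q = -6, r = -1.
Plug into h(y) = y^3 - p y^2 - 4 r y + (4 p r - q^2):
  h(y) = y^3 - (-12) y^2 - 4*(-1) y + (4*(-12)*(-1) - (-6)^2)
       = y^3 + (12) y^2 + (4) y + (12).
Simplifying: h(y) = y^3 + 12*y^2 + 4*y + 12.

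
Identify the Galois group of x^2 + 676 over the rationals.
Gal(K/Q) = Z/2Z (cyclic of order 2)

x^2 + 676 is irreducible over Q since -676 is not a rational square. The splitting field Q(sqrt(-676)) has degree 2 over Q, and its unique nontrivial automorphism is sqrt(-676) ↦ -sqrt(-676). Hence Gal(Q(sqrt(-676))/Q) = Z/2Z.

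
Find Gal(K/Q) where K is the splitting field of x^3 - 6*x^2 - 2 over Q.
Gal(K/Q) = S_3 (symmetric group of order 6)

Compute the discriminant of x^3 + (-6)*x^2 + (0)*x + (-2): Δ = -1836. Since Δ is not a rational square, the Galois group is not contained in A_3; it must be the full S_3 (irreducibility of the cubic rules out anything smaller).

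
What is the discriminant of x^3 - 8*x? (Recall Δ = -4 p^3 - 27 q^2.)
Δ = 2048

For a depressed cubic x^3 + p x + q the discriminant is Δ = -4 p^3 - 27 q^2 = -4*(-8)^3 - 27*(0)^2 = 2048 - 0 = 2048.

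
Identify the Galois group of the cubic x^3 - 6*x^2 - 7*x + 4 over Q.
Gal(K/Q) = S_3 (symmetric group of order 6)

Compute the discriminant of x^3 + (-6)*x^2 + (-7)*x + (4): Δ = 9184. Since Δ is not a rational square, the Galois group is not contained in A_3; it must be the full S_3 (irreducibility of the cubic rules out anything smaller).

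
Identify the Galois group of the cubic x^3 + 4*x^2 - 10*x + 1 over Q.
Gal(K/Q) = S_3 (symmetric group of order 6)

Compute the discriminant of x^3 + (4)*x^2 + (-10)*x + (1): Δ = 4597. Since Δ is not a rational square, the Galois group is not contained in A_3; it must be the full S_3 (irreducibility of the cubic rules out anything smaller).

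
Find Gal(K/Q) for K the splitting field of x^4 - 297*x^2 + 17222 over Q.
Gal(K/Q) = V_4 (Klein four-group, Z/2Z × Z/2Z)

f factors as (x^2 - 79)(x^2 - 218), so the splitting field is K = Q(sqrt(79), sqrt(218)). The elements 79, 218, 17222 are all non-squares in Q, so sqrt(79) and sqrt(218) generate independent quadratic extensions. Thus [K:Q] = 4 and Gal(K/Q) is generated by the two order-2 automorphisms sqrt(79) ↦ -sqrt(79) and sqrt(218) ↦ -sqrt(218), giving V_4.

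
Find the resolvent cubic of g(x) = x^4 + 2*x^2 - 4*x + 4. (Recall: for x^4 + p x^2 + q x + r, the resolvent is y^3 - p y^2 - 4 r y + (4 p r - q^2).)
h(y) = y^3 - 2*y^2 - 16*y + 16

Identify coefficients: p = 2, q = -4, r = 4.
Plug into h(y) = y^3 - p y^2 - 4 r y + (4 p r - q^2):
  h(y) = y^3 - (2) y^2 - 4*(4) y + (4*(2)*(4) - (-4)^2)
       = y^3 + (-2) y^2 + (-16) y + (16).
Simplifying: h(y) = y^3 - 2*y^2 - 16*y + 16.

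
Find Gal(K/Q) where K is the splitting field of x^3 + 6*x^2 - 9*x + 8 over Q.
Gal(K/Q) = S_3 (symmetric group of order 6)

Compute the discriminant of x^3 + (6)*x^2 + (-9)*x + (8): Δ = -10584. Since Δ is not a rational square, the Galois group is not contained in A_3; it must be the full S_3 (irreducibility of the cubic rules out anything smaller).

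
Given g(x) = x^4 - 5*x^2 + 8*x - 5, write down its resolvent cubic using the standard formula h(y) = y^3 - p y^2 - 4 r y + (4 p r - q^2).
h(y) = y^3 + 5*y^2 + 20*y + 36

Identify coefficients: p = -5, q = 8, r = -5.
Plug into h(y) = y^3 - p y^2 - 4 r y + (4 p r - q^2):
  h(y) = y^3 - (-5) y^2 - 4*(-5) y + (4*(-5)*(-5) - (8)^2)
       = y^3 + (5) y^2 + (20) y + (36).
Simplifying: h(y) = y^3 + 5*y^2 + 20*y + 36.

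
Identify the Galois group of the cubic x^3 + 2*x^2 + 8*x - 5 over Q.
Gal(K/Q) = S_3 (symmetric group of order 6)

Compute the discriminant of x^3 + (2)*x^2 + (8)*x + (-5): Δ = -3747. Since Δ is not a rational square, the Galois group is not contained in A_3; it must be the full S_3 (irreducibility of the cubic rules out anything smaller).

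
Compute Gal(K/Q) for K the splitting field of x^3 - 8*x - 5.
Gal(K/Q) = S_3 (symmetric group of order 6)

Compute the discriminant of x^3 + (0)*x^2 + (-8)*x + (-5): Δ = 1373. Since Δ is not a rational square, the Galois group is not contained in A_3; it must be the full S_3 (irreducibility of the cubic rules out anything smaller).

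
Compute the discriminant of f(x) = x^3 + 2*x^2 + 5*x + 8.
Δ = -944

For x^3 + a x^2 + b x + c the discriminant is Δ = 18 a b c - 4 a^3 c + a^2 b^2 - 4 b^3 - 27 c^2.
Plug a = 2, b = 5, c = 8:
  18*(2)*(5)*(8) - 4*(2)^3*(8) + (2)^2*(5)^2 - 4*(5)^3 - 27*(8)^2
  = 1440 + (-256) + 100 + (-500) + (-1728)
  = -944.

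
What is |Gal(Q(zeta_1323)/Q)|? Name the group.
|Gal(Q(zeta_1323)/Q)| = phi(1323) = 756; group ≅ (Z/1323Z)^* ≅ Z/18Z × Z/42Z

The n-th cyclotomic polynomial Φ_1323(x) is the minimal polynomial of zeta_1323 over Q and has degree phi(1323) = 756. So Q(zeta_1323) is a degree-756 Galois extension with Galois group (Z/1323Z)^*. By CRT, (Z/1323Z)^* ≅ (Z/27Z)^* × (Z/49Z)^*. Each prime-power unit group is (Z/27Z)^* ≅ Z/18Z; (Z/49Z)^* ≅ Z/42Z. Hence Gal(Q(zeta_1323)/Q) ≅ Z/18Z × Z/42Z.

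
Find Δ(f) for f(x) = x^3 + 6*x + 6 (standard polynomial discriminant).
Δ = -1836

For a depressed cubic x^3 + p x + q the discriminant is Δ = -4 p^3 - 27 q^2 = -4*(6)^3 - 27*(6)^2 = -864 - 972 = -1836.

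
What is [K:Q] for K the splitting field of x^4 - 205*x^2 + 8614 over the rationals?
[K:Q] = 4

f factors as (x^2 - 146)(x^2 - 59); the splitting field is K = Q(sqrt(146), sqrt(59)). Since 146, 59, and 8614 are all non-squares in Q, the three subfields Q(sqrt(146)), Q(sqrt(59)), Q(sqrt(8614)) are distinct degree-2 extensions, so [K:Q] = 4 (Klein four Galois group).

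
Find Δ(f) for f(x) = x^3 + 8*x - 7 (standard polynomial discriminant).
Δ = -3371

For a depressed cubic x^3 + p x + q the discriminant is Δ = -4 p^3 - 27 q^2 = -4*(8)^3 - 27*(-7)^2 = -2048 - 1323 = -3371.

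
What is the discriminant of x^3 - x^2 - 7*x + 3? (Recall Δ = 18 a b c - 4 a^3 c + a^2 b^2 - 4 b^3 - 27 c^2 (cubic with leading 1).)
Δ = 1568

For x^3 + a x^2 + b x + c the discriminant is Δ = 18 a b c - 4 a^3 c + a^2 b^2 - 4 b^3 - 27 c^2.
Plug a = -1, b = -7, c = 3:
  18*(-1)*(-7)*(3) - 4*(-1)^3*(3) + (-1)^2*(-7)^2 - 4*(-7)^3 - 27*(3)^2
  = 378 + (12) + 49 + (1372) + (-243)
  = 1568.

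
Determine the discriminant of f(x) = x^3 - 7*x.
Δ = 1372

For a depressed cubic x^3 + p x + q the discriminant is Δ = -4 p^3 - 27 q^2 = -4*(-7)^3 - 27*(0)^2 = 1372 - 0 = 1372.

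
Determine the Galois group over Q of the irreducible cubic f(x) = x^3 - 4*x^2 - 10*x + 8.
Gal(K/Q) = S_3 (symmetric group of order 6)

Compute the discriminant of x^3 + (-4)*x^2 + (-10)*x + (8): Δ = 11680. Since Δ is not a rational square, the Galois group is not contained in A_3; it must be the full S_3 (irreducibility of the cubic rules out anything smaller).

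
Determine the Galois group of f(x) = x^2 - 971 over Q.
Gal(K/Q) = Z/2Z (cyclic of order 2)

x^2 - 971 is irreducible over Q since 971 is not a rational square. The splitting field Q(sqrt(971)) has degree 2 over Q, and its unique nontrivial automorphism is sqrt(971) ↦ -sqrt(971). Hence Gal(Q(sqrt(971))/Q) = Z/2Z.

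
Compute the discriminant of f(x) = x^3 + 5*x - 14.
Δ = -5792

For a depressed cubic x^3 + p x + q the discriminant is Δ = -4 p^3 - 27 q^2 = -4*(5)^3 - 27*(-14)^2 = -500 - 5292 = -5792.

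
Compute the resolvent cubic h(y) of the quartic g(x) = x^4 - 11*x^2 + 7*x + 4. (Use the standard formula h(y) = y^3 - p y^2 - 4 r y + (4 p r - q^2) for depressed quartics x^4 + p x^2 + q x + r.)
h(y) = y^3 + 11*y^2 - 16*y - 225

Identify coefficients: p = -11, q = 7, r = 4.
Plug into h(y) = y^3 - p y^2 - 4 r y + (4 p r - q^2):
  h(y) = y^3 - (-11) y^2 - 4*(4) y + (4*(-11)*(4) - (7)^2)
       = y^3 + (11) y^2 + (-16) y + (-225).
Simplifying: h(y) = y^3 + 11*y^2 - 16*y - 225.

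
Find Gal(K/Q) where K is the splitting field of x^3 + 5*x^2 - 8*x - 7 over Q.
Gal(K/Q) = S_3 (symmetric group of order 6)

Compute the discriminant of x^3 + (5)*x^2 + (-8)*x + (-7): Δ = 10865. Since Δ is not a rational square, the Galois group is not contained in A_3; it must be the full S_3 (irreducibility of the cubic rules out anything smaller).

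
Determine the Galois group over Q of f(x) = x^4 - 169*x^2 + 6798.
Gal(K/Q) = V_4 (Klein four-group, Z/2Z × Z/2Z)

f factors as (x^2 - 103)(x^2 - 66), so the splitting field is K = Q(sqrt(103), sqrt(66)). The elements 103, 66, 6798 are all non-squares in Q, so sqrt(103) and sqrt(66) generate independent quadratic extensions. Thus [K:Q] = 4 and Gal(K/Q) is generated by the two order-2 automorphisms sqrt(103) ↦ -sqrt(103) and sqrt(66) ↦ -sqrt(66), giving V_4.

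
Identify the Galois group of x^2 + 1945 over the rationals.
Gal(K/Q) = Z/2Z (cyclic of order 2)

x^2 + 1945 is irreducible over Q since -1945 is not a rational square. The splitting field Q(sqrt(-1945)) has degree 2 over Q, and its unique nontrivial automorphism is sqrt(-1945) ↦ -sqrt(-1945). Hence Gal(Q(sqrt(-1945))/Q) = Z/2Z.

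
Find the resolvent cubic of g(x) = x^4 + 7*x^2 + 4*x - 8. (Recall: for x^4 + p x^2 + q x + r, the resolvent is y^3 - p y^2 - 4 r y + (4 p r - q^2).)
h(y) = y^3 - 7*y^2 + 32*y - 240

Identify coefficients: p = 7, q = 4, r = -8.
Plug into h(y) = y^3 - p y^2 - 4 r y + (4 p r - q^2):
  h(y) = y^3 - (7) y^2 - 4*(-8) y + (4*(7)*(-8) - (4)^2)
       = y^3 + (-7) y^2 + (32) y + (-240).
Simplifying: h(y) = y^3 - 7*y^2 + 32*y - 240.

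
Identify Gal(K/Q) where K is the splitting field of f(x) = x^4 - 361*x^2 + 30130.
Gal(K/Q) = V_4 (Klein four-group, Z/2Z × Z/2Z)

f factors as (x^2 - 131)(x^2 - 230), so the splitting field is K = Q(sqrt(131), sqrt(230)). The elements 131, 230, 30130 are all non-squares in Q, so sqrt(131) and sqrt(230) generate independent quadratic extensions. Thus [K:Q] = 4 and Gal(K/Q) is generated by the two order-2 automorphisms sqrt(131) ↦ -sqrt(131) and sqrt(230) ↦ -sqrt(230), giving V_4.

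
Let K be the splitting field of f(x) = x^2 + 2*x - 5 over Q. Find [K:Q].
[K:Q] = 2

The discriminant of x^2 + (2)*x + (-5) is b^2 - 4c = 4 - (-20) = 24. Since 24 is not a perfect square in Q, the polynomial is irreducible over Q. Its two roots generate a degree-2 extension, so [K:Q] = 2.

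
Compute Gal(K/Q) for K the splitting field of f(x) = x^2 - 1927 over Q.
Gal(K/Q) = Z/2Z (cyclic of order 2)

x^2 - 1927 is irreducible over Q since 1927 is not a rational square. The splitting field Q(sqrt(1927)) has degree 2 over Q, and its unique nontrivial automorphism is sqrt(1927) ↦ -sqrt(1927). Hence Gal(Q(sqrt(1927))/Q) = Z/2Z.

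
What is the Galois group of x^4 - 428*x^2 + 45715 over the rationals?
Gal(K/Q) = V_4 (Klein four-group, Z/2Z × Z/2Z)

f factors as (x^2 - 223)(x^2 - 205), so the splitting field is K = Q(sqrt(223), sqrt(205)). The elements 223, 205, 45715 are all non-squares in Q, so sqrt(223) and sqrt(205) generate independent quadratic extensions. Thus [K:Q] = 4 and Gal(K/Q) is generated by the two order-2 automorphisms sqrt(223) ↦ -sqrt(223) and sqrt(205) ↦ -sqrt(205), giving V_4.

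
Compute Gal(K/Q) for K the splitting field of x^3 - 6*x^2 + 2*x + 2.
Gal(K/Q) = S_3 (symmetric group of order 6)

Compute the discriminant of x^3 + (-6)*x^2 + (2)*x + (2): Δ = 1300. Since Δ is not a rational square, the Galois group is not contained in A_3; it must be the full S_3 (irreducibility of the cubic rules out anything smaller).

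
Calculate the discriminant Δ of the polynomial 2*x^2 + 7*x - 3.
Δ = 73

For a quadratic a x^2 + b x + c the discriminant is Δ = b^2 - 4ac = (7)^2 - 4*(2)*(-3) = 49 - (-24) = 73.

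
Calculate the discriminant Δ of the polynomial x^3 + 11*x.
Δ = -5324

For a depressed cubic x^3 + p x + q the discriminant is Δ = -4 p^3 - 27 q^2 = -4*(11)^3 - 27*(0)^2 = -5324 - 0 = -5324.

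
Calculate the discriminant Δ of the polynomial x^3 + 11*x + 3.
Δ = -5567

For a depressed cubic x^3 + p x + q the discriminant is Δ = -4 p^3 - 27 q^2 = -4*(11)^3 - 27*(3)^2 = -5324 - 243 = -5567.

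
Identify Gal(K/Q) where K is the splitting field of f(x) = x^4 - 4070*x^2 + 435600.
Gal(K/Q) = Z/2Z (cyclic of order 2)

f factors as (x^2 - 3960)(x^2 - 110), so the splitting field is K = Q(sqrt(3960), sqrt(110)). The squarefree part of 3960 is 110 and the squarefree part of 110 is also 110, so sqrt(3960) and sqrt(110) are both rational multiples of sqrt(110). Hence Q(sqrt(3960)) = Q(sqrt(110)) = Q(sqrt(110)), and the splitting field collapses to a single degree-2 extension with Galois group Z/2Z.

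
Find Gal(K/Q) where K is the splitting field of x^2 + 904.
Gal(K/Q) = Z/2Z (cyclic of order 2)

x^2 + 904 is irreducible over Q since -904 is not a rational square. The splitting field Q(sqrt(-904)) has degree 2 over Q, and its unique nontrivial automorphism is sqrt(-904) ↦ -sqrt(-904). Hence Gal(Q(sqrt(-904))/Q) = Z/2Z.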